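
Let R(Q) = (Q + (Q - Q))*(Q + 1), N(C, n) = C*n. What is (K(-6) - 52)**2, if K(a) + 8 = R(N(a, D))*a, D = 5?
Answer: 27878400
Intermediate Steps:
R(Q) = Q*(1 + Q) (R(Q) = (Q + 0)*(1 + Q) = Q*(1 + Q))
K(a) = -8 + 5*a**2*(1 + 5*a) (K(a) = -8 + ((a*5)*(1 + a*5))*a = -8 + ((5*a)*(1 + 5*a))*a = -8 + (5*a*(1 + 5*a))*a = -8 + 5*a**2*(1 + 5*a))
(K(-6) - 52)**2 = ((-8 + (-6)**2*(5 + 25*(-6))) - 52)**2 = ((-8 + 36*(5 - 150)) - 52)**2 = ((-8 + 36*(-145)) - 52)**2 = ((-8 - 5220) - 52)**2 = (-5228 - 52)**2 = (-5280)**2 = 27878400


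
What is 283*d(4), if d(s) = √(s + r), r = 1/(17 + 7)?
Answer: 283*√582/12 ≈ 568.94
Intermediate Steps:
r = 1/24 ≈ 0.041667
d(s) = √(1/24 + s) (d(s) = √(s + 1/24) = √(1/24 + s))
283*d(4) = 283*(√(6 + 144*4)/12) = 283*(√(6 + 576)/12) = 283*(√582/12) = 283*√582/12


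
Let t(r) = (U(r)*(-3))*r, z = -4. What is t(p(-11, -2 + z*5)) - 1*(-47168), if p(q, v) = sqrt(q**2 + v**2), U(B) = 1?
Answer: 47168 - 33*sqrt(5) ≈ 47094.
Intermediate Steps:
t(r) = -3*r (t(r) = (1*(-3))*r = -3*r)
t(p(-11, -2 + z*5)) - 1*(-47168) = -3*sqrt((-11)**2 + (-2 - 4*5)**2) - 1*(-47168) = -3*sqrt(121 + (-2 - 20)**2) + 47168 = -3*sqrt(121 + (-22)**2) + 47168 = -3*sqrt(121 + 484) + 47168 = -33*sqrt(5) + 47168 = 47168 - 33*sqrt(5)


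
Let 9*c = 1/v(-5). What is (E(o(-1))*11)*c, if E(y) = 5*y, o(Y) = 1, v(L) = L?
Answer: -11/9 ≈ -1.2222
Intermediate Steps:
c = -1/45 (c = (⅑)/(-5) = (⅑)*(-⅕) = -1/45 ≈ -0.022222)
(E(o(-1))*11)*c = ((5*1)*11)*(-1/45) = (5*11)*(-1/45) = 55*(-1/45) = -11/9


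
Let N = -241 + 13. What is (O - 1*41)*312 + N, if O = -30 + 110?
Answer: 11940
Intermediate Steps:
N = -228
O = 80
(O - 1*41)*312 + N = (80 - 1*41)*312 - 228 = (80 - 41)*312 - 228 = 39*312 - 228 = 12168 - 228 = 11940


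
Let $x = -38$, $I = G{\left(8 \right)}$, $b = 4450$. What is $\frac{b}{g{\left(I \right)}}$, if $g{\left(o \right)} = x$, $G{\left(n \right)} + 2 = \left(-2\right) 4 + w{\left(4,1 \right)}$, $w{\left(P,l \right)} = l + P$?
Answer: $- \frac{2225}{19} \approx -117.11$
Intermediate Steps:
$w{\left(P,l \right)} = P + l$
$G{\left(n \right)} = -5$ ($G{\left(n \right)} = -2 + \left(\left(-2\right) 4 + \left(4 + 1\right)\right) = -2 + \left(-8 + 5\right) = -2 - 3 = -5$)
$I = -5$
$g{\left(o \right)} = -38$
$\frac{b}{g{\left(I \right)}} = \frac{4450}{-38} = 4450 \left(- \frac{1}{38}\right) = - \frac{2225}{19}$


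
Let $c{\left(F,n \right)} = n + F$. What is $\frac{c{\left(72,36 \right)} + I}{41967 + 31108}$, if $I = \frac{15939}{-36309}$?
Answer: $\frac{185973}{126346675} \approx 0.0014719$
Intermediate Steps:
$c{\left(F,n \right)} = F + n$
$I = - \frac{759}{1729}$ ($I = 15939 \left(- \frac{1}{36309}\right) = - \frac{759}{1729} \approx -0.43898$)
$\frac{c{\left(72,36 \right)} + I}{41967 + 31108} = \frac{\left(72 + 36\right) - \frac{759}{1729}}{41967 + 31108} = \frac{108 - \frac{759}{1729}}{73075} = \frac{185973}{1729} \cdot \frac{1}{73075} = \frac{185973}{126346675}$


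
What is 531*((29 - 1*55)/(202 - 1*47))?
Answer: -13806/155 ≈ -89.071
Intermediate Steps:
531*((29 - 1*55)/(202 - 1*47)) = 531*((29 - 55)/(202 - 47)) = 531*(-26/155) = -13806/155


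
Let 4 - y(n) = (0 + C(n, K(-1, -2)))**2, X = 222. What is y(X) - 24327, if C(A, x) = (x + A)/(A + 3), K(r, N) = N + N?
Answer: -1231399399/50625 ≈ -24324.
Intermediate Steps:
K(r, N) = 2*N
C(A, x) = (A + x)/(3 + A)
y(n) = 4 - (-4 + n)**2/(3 + n)**2 (y(n) = 4 - (0 + (n + 2*(-2))/(3 + n))**2 = 4 - (0 + (n - 4)/(3 + n))**2 = 4 - (0 + (-4 + n)/(3 + n))**2 = 4 - ((-4 + n)/(3 + n))**2 = 4 - (-4 + n)**2/(3 + n)**2)
y(X) - 24327 = (4 - (-4 + 222)**2/(3 + 222)**2) - 24327 = (4 - 1*218**2/225**2) - 24327 = (4 - 1*47524*1/50625) - 24327 = (4 - 47524/50625) - 24327 = 154976/50625 - 24327 = -1231399399/50625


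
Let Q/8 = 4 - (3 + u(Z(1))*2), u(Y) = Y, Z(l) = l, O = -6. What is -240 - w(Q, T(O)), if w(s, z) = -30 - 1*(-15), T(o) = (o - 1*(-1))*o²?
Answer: -225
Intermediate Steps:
T(o) = o²*(1 + o) (T(o) = (o + 1)*o² = (1 + o)*o² = o²*(1 + o))
Q = -8 (Q = 8*(4 - (3 + 1*2)) = 8*(4 - (3 + 2)) = 8*(4 - 1*5) = 8*(4 - 5) = 8*(-1) = -8)
w(s, z) = -15 (w(s, z) = -30 + 15 = -15)
-240 - w(Q, T(O)) = -240 - 1*(-15) = -240 + 15 = -225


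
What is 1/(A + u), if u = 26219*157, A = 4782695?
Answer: 1/8899078 ≈ 1.1237e-7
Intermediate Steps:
u = 4116383
1/(A + u) = 1/(4782695 + 4116383) = 1/8899078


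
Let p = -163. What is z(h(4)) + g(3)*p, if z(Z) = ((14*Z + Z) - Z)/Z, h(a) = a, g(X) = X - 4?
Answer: 177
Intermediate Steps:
g(X) = -4 + X
z(Z) = 14 (z(Z) = (15*Z - Z)/Z = (14*Z)/Z = 14)
z(h(4)) + g(3)*p = 14 + (-4 + 3)*(-163) = 14 - 1*(-163) = 14 + 163 = 177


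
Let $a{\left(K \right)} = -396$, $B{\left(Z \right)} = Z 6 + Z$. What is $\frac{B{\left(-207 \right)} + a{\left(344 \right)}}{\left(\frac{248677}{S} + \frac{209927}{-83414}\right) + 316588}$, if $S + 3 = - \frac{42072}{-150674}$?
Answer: $- \frac{31545412679250}{3850184231852689} \approx -0.0081932$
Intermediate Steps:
$B{\left(Z \right)} = 7 Z$ ($B{\left(Z \right)} = 6 Z + Z = 7 Z$)
$S = - \frac{204975}{75337}$ ($S = -3 - \frac{42072}{-150674} = -3 - - \frac{21036}{75337} = -3 + \frac{21036}{75337} = - \frac{204975}{75337} \approx -2.7208$)
$\frac{B{\left(-207 \right)} + a{\left(344 \right)}}{\left(\frac{248677}{S} + \frac{209927}{-83414}\right) + 316588} = \frac{7 \left(-207\right) - 396}{\left(\frac{248677}{- \frac{204975}{75337}} + \frac{209927}{-83414}\right) + 316588} = \frac{-1449 - 396}{\left(248677 \left(- \frac{75337}{204975}\right) + 209927 \left(- \frac{1}{83414}\right)\right) + 316588} = - \frac{1845}{\left(- \frac{18734579149}{204975} - \frac{209927}{83414}\right) + 316588} = - \frac{1845}{- \frac{1562769214921511}{17097784650} + 316588} = - \frac{1845}{\frac{3850184231852689}{17097784650}} = \left(-1845\right) \frac{17097784650}{3850184231852689} = - \frac{31545412679250}{3850184231852689}$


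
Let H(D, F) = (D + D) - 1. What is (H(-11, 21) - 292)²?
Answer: 99225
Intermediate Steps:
H(D, F) = -1 + 2*D (H(D, F) = 2*D - 1 = -1 + 2*D)
(H(-11, 21) - 292)² = ((-1 + 2*(-11)) - 292)² = ((-1 - 22) - 292)² = (-23 - 292)² = (-315)² = 99225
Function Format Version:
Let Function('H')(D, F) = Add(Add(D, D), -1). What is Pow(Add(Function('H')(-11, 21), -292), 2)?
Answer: 99225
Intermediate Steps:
Function('H')(D, F) = Add(-1, Mul(2, D)) (Function('H')(D, F) = Add(Mul(2, D), -1) = Add(-1, Mul(2, D)))
Pow(Add(Function('H')(-11, 21), -292), 2) = Pow(Add(Add(-1, Mul(2, -11)), -292), 2) = Pow(Add(Add(-1, -22), -292), 2) = Pow(Add(-23, -292), 2) = Pow(-315, 2) = 99225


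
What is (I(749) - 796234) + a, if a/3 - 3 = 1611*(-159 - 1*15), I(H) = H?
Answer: -1636418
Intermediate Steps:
a = -840933 (a = 9 + 3*(1611*(-159 - 1*15)) = 9 + 3*(1611*(-159 - 15)) = 9 + 3*(1611*(-174)) = 9 + 3*(-280314) = 9 - 840942 = -840933)
(I(749) - 796234) + a = (749 - 796234) - 840933 = -795485 - 840933 = -1636418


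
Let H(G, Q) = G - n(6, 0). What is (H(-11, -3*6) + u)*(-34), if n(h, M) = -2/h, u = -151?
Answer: 16490/3 ≈ 5496.7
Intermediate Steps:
H(G, Q) = ⅓ + G (H(G, Q) = G - (-2)/6 = G - 1*(-⅓) = G + ⅓ = ⅓ + G)
(H(-11, -3*6) + u)*(-34) = ((⅓ - 11) - 151)*(-34) = (-32/3 - 151)*(-34) = -485/3*(-34) = 16490/3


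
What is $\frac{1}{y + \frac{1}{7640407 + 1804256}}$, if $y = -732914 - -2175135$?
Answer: $\frac{9444663}{13621291316524} \approx 6.9338 \cdot 10^{-7}$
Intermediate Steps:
$y = 1442221$ ($y = -732914 + 2175135 = 1442221$)
$\frac{1}{y + \frac{1}{7640407 + 1804256}} = \frac{1}{1442221 + \frac{1}{7640407 + 1804256}} = \frac{1}{1442221 + \frac{1}{9444663}} = \frac{1}{\frac{13621291316524}{9444663}} = \frac{9444663}{13621291316524}$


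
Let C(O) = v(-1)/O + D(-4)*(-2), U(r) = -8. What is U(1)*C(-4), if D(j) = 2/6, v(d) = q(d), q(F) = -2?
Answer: 4/3 ≈ 1.3333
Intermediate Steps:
v(d) = -2
D(j) = ⅓ (D(j) = 2*(⅙) = ⅓)
C(O) = -⅔ - 2/O (C(O) = -2/O + (⅓)*(-2) = -2/O - ⅔ = -⅔ - 2/O)
U(1)*C(-4) = -8*(-⅔ - 2/(-4)) = -8*(-⅔ - 2*(-¼)) = -8*(-⅔ + ½) = -8*(-⅙) = 4/3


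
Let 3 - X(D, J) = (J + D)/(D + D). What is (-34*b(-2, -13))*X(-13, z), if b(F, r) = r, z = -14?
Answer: 867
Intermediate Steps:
X(D, J) = 3 - (D + J)/(2*D) (X(D, J) = 3 - (J + D)/(D + D) = 3 - (D + J)/(2*D))
(-34*b(-2, -13))*X(-13, z) = (-34*(-13))*((½)*(-1*(-14) + 5*(-13))/(-13)) = 442*((½)*(-1/13)*(14 - 65)) = 442*((½)*(-1/13)*(-51)) = 442*(51/26) = 867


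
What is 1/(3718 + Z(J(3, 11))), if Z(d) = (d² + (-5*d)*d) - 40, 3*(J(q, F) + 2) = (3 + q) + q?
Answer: 1/3674 ≈ 0.00027218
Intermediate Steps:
J(q, F) = -1 + 2*q/3 (J(q, F) = -2 + ((3 + q) + q)/3 = -2 + (3 + 2*q)/3 = -2 + (1 + 2*q/3) = -1 + 2*q/3)
Z(d) = -40 - 4*d² (Z(d) = (d² - 5*d²) - 40 = -4*d² - 40 = -40 - 4*d²)
1/(3718 + Z(J(3, 11))) = 1/(3718 + (-40 - 4*(-1 + (⅔)*3)²)) = 1/(3718 + (-40 - 4*(-1 + 2)²)) = 1/(3718 + (-40 - 4*1²)) = 1/(3718 + (-40 - 4*1)) = 1/(3718 + (-40 - 4)) = 1/(3718 - 44) = 1/3674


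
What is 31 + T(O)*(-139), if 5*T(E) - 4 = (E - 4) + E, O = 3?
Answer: -679/5 ≈ -135.80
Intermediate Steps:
T(E) = 2*E/5 (T(E) = ⅘ + ((E - 4) + E)/5 = ⅘ + ((-4 + E) + E)/5 = ⅘ + (-4 + 2*E)/5 = ⅘ + (-⅘ + 2*E/5) = 2*E/5)
31 + T(O)*(-139) = 31 + ((⅖)*3)*(-139) = 31 + (6/5)*(-139) = 31 - 834/5 = -679/5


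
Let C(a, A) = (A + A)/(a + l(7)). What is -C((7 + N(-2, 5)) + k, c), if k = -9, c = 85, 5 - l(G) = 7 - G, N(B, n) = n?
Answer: -85/4 ≈ -21.250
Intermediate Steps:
l(G) = -2 + G (l(G) = 5 - (7 - G) = 5 + (-7 + G) = -2 + G)
C(a, A) = 2*A/(5 + a) (C(a, A) = (A + A)/(a + (-2 + 7)) = (2*A)/(a + 5) = (2*A)/(5 + a) = 2*A/(5 + a))
-C((7 + N(-2, 5)) + k, c) = -2*85/(5 + ((7 + 5) - 9)) = -2*85/(5 + (12 - 9)) = -2*85/(5 + 3) = -2*85/8 = -1*85/4 = -85/4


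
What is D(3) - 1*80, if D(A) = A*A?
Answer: -71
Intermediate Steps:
D(A) = A²
D(3) - 1*80 = 3² - 1*80 = 9 - 80 = -71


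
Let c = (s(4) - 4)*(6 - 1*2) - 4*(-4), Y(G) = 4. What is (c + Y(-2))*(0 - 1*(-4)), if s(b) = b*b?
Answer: 272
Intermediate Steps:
s(b) = b²
c = 64 (c = (4² - 4)*(6 - 1*2) - 4*(-4) = (16 - 4)*(6 - 2) + 16 = 12*4 + 16 = 48 + 16 = 64)
(c + Y(-2))*(0 - 1*(-4)) = (64 + 4)*(0 - 1*(-4)) = 68*(0 + 4) = 68*4 = 272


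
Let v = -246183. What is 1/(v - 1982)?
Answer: -1/248165 ≈ -4.0296e-6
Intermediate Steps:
1/(v - 1982) = 1/(-246183 - 1982) = 1/(-248165) = -1/248165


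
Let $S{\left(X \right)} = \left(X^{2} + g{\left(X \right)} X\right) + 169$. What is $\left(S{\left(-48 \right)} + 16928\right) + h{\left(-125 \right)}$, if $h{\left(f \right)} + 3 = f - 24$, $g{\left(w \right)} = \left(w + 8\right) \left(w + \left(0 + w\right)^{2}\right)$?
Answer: $4350769$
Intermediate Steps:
$g{\left(w \right)} = \left(8 + w\right) \left(w + w^{2}\right)$
$S{\left(X \right)} = 169 + X^{2} + X^{2} \left(8 + X^{2} + 9 X\right)$ ($S{\left(X \right)} = \left(X^{2} + X \left(8 + X^{2} + 9 X\right) X\right) + 169 = \left(X^{2} + X^{2} \left(8 + X^{2} + 9 X\right)\right) + 169 = 169 + X^{2} + X^{2} \left(8 + X^{2} + 9 X\right)$)
$h{\left(f \right)} = -27 + f$ ($h{\left(f \right)} = -3 + \left(f - 24\right) = -3 + \left(-24 + f\right) = -27 + f$)
$\left(S{\left(-48 \right)} + 16928\right) + h{\left(-125 \right)} = \left(\left(169 + \left(-48\right)^{4} + 9 \left(-48\right)^{2} + 9 \left(-48\right)^{3}\right) + 16928\right) - 152 = \left(\left(169 + 5308416 + 9 \cdot 2304 + 9 \left(-110592\right)\right) + 16928\right) - 152 = \left(\left(169 + 5308416 + 20736 - 995328\right) + 16928\right) - 152 = \left(4333993 + 16928\right) - 152 = 4350921 - 152 = 4350769$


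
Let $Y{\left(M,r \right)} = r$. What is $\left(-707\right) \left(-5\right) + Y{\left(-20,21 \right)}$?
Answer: $3556$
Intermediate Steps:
$\left(-707\right) \left(-5\right) + Y{\left(-20,21 \right)} = \left(-707\right) \left(-5\right) + 21 = 3535 + 21 = 3556$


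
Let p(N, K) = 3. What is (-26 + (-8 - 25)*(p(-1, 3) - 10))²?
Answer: 42025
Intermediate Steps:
(-26 + (-8 - 25)*(p(-1, 3) - 10))² = (-26 + (-8 - 25)*(3 - 10))² = (-26 - 33*(-7))² = (-26 + 231)² = 205² = 42025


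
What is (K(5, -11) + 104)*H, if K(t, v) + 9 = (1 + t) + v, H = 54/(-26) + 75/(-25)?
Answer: -5940/13 ≈ -456.92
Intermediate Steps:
H = -66/13 (H = 54*(-1/26) + 75*(-1/25) = -27/13 - 3 = -66/13 ≈ -5.0769)
K(t, v) = -8 + t + v (K(t, v) = -9 + ((1 + t) + v) = -9 + (1 + t + v) = -8 + t + v)
(K(5, -11) + 104)*H = ((-8 + 5 - 11) + 104)*(-66/13) = (-14 + 104)*(-66/13) = 90*(-66/13) = -5940/13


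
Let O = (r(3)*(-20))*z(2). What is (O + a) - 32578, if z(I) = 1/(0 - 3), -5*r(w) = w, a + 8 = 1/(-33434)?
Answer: -1089614061/33434 ≈ -32590.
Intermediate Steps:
a = -267473/33434 (a = -8 + 1/(-33434) = -8 - 1/33434 = -267473/33434 ≈ -8.0000)
r(w) = -w/5
z(I) = -1/3 (z(I) = 1/(-3) = -1/3)
O = -4 (O = (-1/5*3*(-20))*(-1/3) = -3/5*(-20)*(-1/3) = 12*(-1/3) = -4)
(O + a) - 32578 = (-4 - 267473/33434) - 32578 = -401209/33434 - 32578 = -1089614061/33434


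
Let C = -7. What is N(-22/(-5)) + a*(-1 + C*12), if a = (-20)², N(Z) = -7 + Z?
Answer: -170013/5 ≈ -34003.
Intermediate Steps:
a = 400
N(-22/(-5)) + a*(-1 + C*12) = (-7 - 22/(-5)) + 400*(-1 - 7*12) = (-7 - 22*(-⅕)) + 400*(-1 - 84) = (-7 + 22/5) + 400*(-85) = -13/5 - 34000 = -170013/5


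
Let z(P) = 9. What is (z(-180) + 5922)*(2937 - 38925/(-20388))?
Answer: 118458836937/6796 ≈ 1.7431e+7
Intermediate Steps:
(z(-180) + 5922)*(2937 - 38925/(-20388)) = (9 + 5922)*(2937 - 38925/(-20388)) = 5931*(2937 - 38925*(-1/20388)) = 5931*(2937 + 12975/6796) = 5931*(19972827/6796) = 118458836937/6796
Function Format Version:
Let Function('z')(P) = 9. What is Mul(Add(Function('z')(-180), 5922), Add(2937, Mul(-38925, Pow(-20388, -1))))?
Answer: Rational(118458836937, 6796) ≈ 1.7431e+7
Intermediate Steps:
Mul(Add(Function('z')(-180), 5922), Add(2937, Mul(-38925, Pow(-20388, -1)))) = Mul(Add(9, 5922), Add(2937, Mul(-38925, Pow(-20388, -1)))) = Mul(5931, Add(2937, Mul(-38925, Rational(-1, 20388)))) = Mul(5931, Add(2937, Rational(12975, 6796))) = Mul(5931, Rational(19972827, 6796)) = Rational(118458836937, 6796)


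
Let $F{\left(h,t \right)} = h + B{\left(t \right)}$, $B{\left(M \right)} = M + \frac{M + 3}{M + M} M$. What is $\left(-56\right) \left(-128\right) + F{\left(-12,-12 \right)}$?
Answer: $\frac{14279}{2} \approx 7139.5$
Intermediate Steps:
$B{\left(M \right)} = \frac{3}{2} + \frac{3 M}{2}$ ($B{\left(M \right)} = M + \frac{3 + M}{2 M} M = M + \left(\frac{3}{2} + \frac{M}{2}\right) = \frac{3}{2} + \frac{3 M}{2}$)
$F{\left(h,t \right)} = \frac{3}{2} + h + \frac{3 t}{2}$ ($F{\left(h,t \right)} = h + \left(\frac{3}{2} + \frac{3 t}{2}\right) = \frac{3}{2} + h + \frac{3 t}{2}$)
$\left(-56\right) \left(-128\right) + F{\left(-12,-12 \right)} = \left(-56\right) \left(-128\right) + \left(\frac{3}{2} - 12 + \frac{3}{2} \left(-12\right)\right) = 7168 - \frac{57}{2} = \frac{14279}{2}$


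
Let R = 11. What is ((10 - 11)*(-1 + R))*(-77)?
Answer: 770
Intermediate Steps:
((10 - 11)*(-1 + R))*(-77) = ((10 - 11)*(-1 + 11))*(-77) = -1*10*(-77) = -10*(-77) = 770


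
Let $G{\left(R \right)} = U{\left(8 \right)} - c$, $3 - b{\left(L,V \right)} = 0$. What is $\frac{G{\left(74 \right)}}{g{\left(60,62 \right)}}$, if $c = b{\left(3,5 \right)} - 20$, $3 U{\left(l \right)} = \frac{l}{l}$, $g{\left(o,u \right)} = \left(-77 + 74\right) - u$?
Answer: $- \frac{4}{15} \approx -0.26667$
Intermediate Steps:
$b{\left(L,V \right)} = 3$ ($b{\left(L,V \right)} = 3 - 0 = 3 + 0 = 3$)
$g{\left(o,u \right)} = -3 - u$
$U{\left(l \right)} = \frac{1}{3}$ ($U{\left(l \right)} = \frac{l \frac{1}{l}}{3} = \frac{1}{3} \cdot 1 = \frac{1}{3}$)
$c = -17$ ($c = 3 - 20 = -17$)
$G{\left(R \right)} = \frac{52}{3}$ ($G{\left(R \right)} = \frac{1}{3} - -17 = \frac{1}{3} + 17 = \frac{52}{3}$)
$\frac{G{\left(74 \right)}}{g{\left(60,62 \right)}} = \frac{52}{3 \left(-3 - 62\right)} = \frac{52}{3 \left(-65\right)} = \frac{52}{3} \left(- \frac{1}{65}\right) = - \frac{4}{15}$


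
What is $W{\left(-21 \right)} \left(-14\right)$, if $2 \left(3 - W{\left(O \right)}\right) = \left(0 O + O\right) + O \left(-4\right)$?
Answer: $399$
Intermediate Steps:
$W{\left(O \right)} = 3 + \frac{3 O}{2}$ ($W{\left(O \right)} = 3 - \frac{\left(0 O + O\right) + O \left(-4\right)}{2} = 3 - \frac{\left(0 + O\right) - 4 O}{2} = 3 - \frac{O - 4 O}{2} = 3 - \frac{\left(-3\right) O}{2} = 3 + \frac{3 O}{2}$)
$W{\left(-21 \right)} \left(-14\right) = \left(3 + \frac{3}{2} \left(-21\right)\right) \left(-14\right) = \left(3 - \frac{63}{2}\right) \left(-14\right) = \left(- \frac{57}{2}\right) \left(-14\right) = 399$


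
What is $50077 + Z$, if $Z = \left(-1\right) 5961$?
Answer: $44116$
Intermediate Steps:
$Z = -5961$
$50077 + Z = 50077 - 5961 = 44116$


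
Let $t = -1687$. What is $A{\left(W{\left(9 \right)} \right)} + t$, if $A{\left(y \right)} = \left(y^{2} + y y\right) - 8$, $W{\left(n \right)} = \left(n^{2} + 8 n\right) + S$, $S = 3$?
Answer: $46977$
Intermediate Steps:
$W{\left(n \right)} = 3 + n^{2} + 8 n$ ($W{\left(n \right)} = \left(n^{2} + 8 n\right) + 3 = 3 + n^{2} + 8 n$)
$A{\left(y \right)} = -8 + 2 y^{2}$ ($A{\left(y \right)} = \left(y^{2} + y^{2}\right) - 8 = 2 y^{2} - 8 = -8 + 2 y^{2}$)
$A{\left(W{\left(9 \right)} \right)} + t = \left(-8 + 2 \left(3 + 9^{2} + 8 \cdot 9\right)^{2}\right) - 1687 = \left(-8 + 2 \left(3 + 81 + 72\right)^{2}\right) - 1687 = \left(-8 + 2 \cdot 156^{2}\right) - 1687 = \left(-8 + 2 \cdot 24336\right) - 1687 = \left(-8 + 48672\right) - 1687 = 48664 - 1687 = 46977$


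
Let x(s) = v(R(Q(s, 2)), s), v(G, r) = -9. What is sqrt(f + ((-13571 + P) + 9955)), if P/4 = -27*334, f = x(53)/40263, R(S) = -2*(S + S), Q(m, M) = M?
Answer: I*sqrt(7148731229071)/13421 ≈ 199.22*I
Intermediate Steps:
R(S) = -4*S
x(s) = -9
f = -3/13421 (f = -9/40263 = -9*1/40263 = -3/13421 ≈ -0.00022353)
P = -36072 (P = 4*(-27*334) = 4*(-9018) = -36072)
sqrt(f + ((-13571 + P) + 9955)) = sqrt(-3/13421 + ((-13571 - 36072) + 9955)) = sqrt(-3/13421 + (-49643 + 9955)) = sqrt(-3/13421 - 39688) = sqrt(-532652651/13421) = I*sqrt(7148731229071)/13421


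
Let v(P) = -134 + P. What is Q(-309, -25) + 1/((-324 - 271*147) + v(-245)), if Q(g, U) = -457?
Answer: -18526781/40540 ≈ -457.00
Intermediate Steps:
Q(-309, -25) + 1/((-324 - 271*147) + v(-245)) = -457 + 1/((-324 - 271*147) + (-134 - 245)) = -457 + 1/((-324 - 39837) - 379) = -457 + 1/(-40161 - 379) = -457 + 1/(-40540) = -457 - 1/40540 = -18526781/40540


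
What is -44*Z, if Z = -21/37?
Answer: 924/37 ≈ 24.973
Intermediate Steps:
Z = -21/37 (Z = -21*1/37 = -21/37 ≈ -0.56757)
-44*Z = -44*(-21/37) = 924/37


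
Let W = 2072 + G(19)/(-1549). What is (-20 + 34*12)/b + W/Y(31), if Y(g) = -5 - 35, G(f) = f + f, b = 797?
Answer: -253392305/4938212 ≈ -51.313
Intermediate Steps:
G(f) = 2*f
Y(g) = -40
W = 3209490/1549 (W = 2072 + (2*19)/(-1549) = 2072 + 38*(-1/1549) = 2072 - 38/1549 = 3209490/1549 ≈ 2072.0)
(-20 + 34*12)/b + W/Y(31) = (-20 + 34*12)/797 + (3209490/1549)/(-40) = (-20 + 408)*(1/797) + (3209490/1549)*(-1/40) = 388*(1/797) - 320949/6196 = 388/797 - 320949/6196 = -253392305/4938212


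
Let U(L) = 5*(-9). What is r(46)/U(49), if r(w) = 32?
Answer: -32/45 ≈ -0.71111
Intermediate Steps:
U(L) = -45
r(46)/U(49) = 32/(-45) = 32*(-1/45) = -32/45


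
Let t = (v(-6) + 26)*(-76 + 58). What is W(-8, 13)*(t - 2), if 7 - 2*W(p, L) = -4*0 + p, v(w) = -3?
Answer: -3120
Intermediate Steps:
W(p, L) = 7/2 - p/2 (W(p, L) = 7/2 - (-4*0 + p)/2 = 7/2 - (0 + p)/2 = 7/2 - p/2)
t = -414 (t = (-3 + 26)*(-76 + 58) = 23*(-18) = -414)
W(-8, 13)*(t - 2) = (7/2 - 1/2*(-8))*(-414 - 2) = (7/2 + 4)*(-416) = (15/2)*(-416) = -3120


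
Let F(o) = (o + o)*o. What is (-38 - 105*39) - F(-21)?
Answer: -5015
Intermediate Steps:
F(o) = 2*o² (F(o) = (2*o)*o = 2*o²)
(-38 - 105*39) - F(-21) = (-38 - 105*39) - 2*(-21)² = (-38 - 4095) - 2*441 = -4133 - 1*882 = -4133 - 882 = -5015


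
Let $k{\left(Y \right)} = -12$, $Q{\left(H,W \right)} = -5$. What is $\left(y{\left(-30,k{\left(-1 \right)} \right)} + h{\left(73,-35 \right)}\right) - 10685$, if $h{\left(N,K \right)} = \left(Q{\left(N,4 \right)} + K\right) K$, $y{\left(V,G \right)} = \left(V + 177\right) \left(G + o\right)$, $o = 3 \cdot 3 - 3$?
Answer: $-10167$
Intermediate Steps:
$o = 6$ ($o = 9 - 3 = 6$)
$y{\left(V,G \right)} = \left(6 + G\right) \left(177 + V\right)$ ($y{\left(V,G \right)} = \left(V + 177\right) \left(G + 6\right) = \left(177 + V\right) \left(6 + G\right) = \left(6 + G\right) \left(177 + V\right)$)
$h{\left(N,K \right)} = K \left(-5 + K\right)$ ($h{\left(N,K \right)} = \left(-5 + K\right) K = K \left(-5 + K\right)$)
$\left(y{\left(-30,k{\left(-1 \right)} \right)} + h{\left(73,-35 \right)}\right) - 10685 = \left(\left(1062 + 6 \left(-30\right) + 177 \left(-12\right) - -360\right) - 35 \left(-5 - 35\right)\right) - 10685 = \left(\left(1062 - 180 - 2124 + 360\right) - -1400\right) - 10685 = \left(-882 + 1400\right) - 10685 = 518 - 10685 = -10167$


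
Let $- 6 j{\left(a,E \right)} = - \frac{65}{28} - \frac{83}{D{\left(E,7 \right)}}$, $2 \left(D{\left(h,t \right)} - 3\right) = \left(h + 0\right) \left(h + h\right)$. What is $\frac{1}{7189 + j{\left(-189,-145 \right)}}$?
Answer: $\frac{63084}{453535325} \approx 0.00013909$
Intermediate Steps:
$D{\left(h,t \right)} = 3 + h^{2}$ ($D{\left(h,t \right)} = 3 + \frac{\left(h + 0\right) \left(h + h\right)}{2} = 3 + \frac{h 2 h}{2} = 3 + \frac{2 h^{2}}{2} = 3 + h^{2}$)
$j{\left(a,E \right)} = \frac{65}{168} + \frac{83}{6 \left(3 + E^{2}\right)}$ ($j{\left(a,E \right)} = - \frac{- \frac{65}{28} - \frac{83}{3 + E^{2}}}{6} = \frac{65}{168} + \frac{83}{6 \left(3 + E^{2}\right)}$)
$\frac{1}{7189 + j{\left(-189,-145 \right)}} = \frac{1}{7189 + \frac{2519 + 65 \left(-145\right)^{2}}{168 \left(3 + \left(-145\right)^{2}\right)}} = \frac{1}{7189 + \frac{2519 + 65 \cdot 21025}{168 \left(3 + 21025\right)}} = \frac{1}{7189 + \frac{2519 + 1366625}{168 \cdot 21028}} = \frac{1}{7189 + \frac{1}{168} \cdot \frac{1}{21028} \cdot 1369144} = \frac{1}{7189 + \frac{24449}{63084}} = \frac{1}{\frac{453535325}{63084}} = \frac{63084}{453535325}$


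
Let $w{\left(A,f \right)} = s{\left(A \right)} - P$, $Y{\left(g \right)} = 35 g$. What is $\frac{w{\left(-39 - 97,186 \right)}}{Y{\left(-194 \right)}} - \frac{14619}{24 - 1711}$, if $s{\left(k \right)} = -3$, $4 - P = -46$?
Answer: $\frac{14193203}{1636390} \approx 8.6735$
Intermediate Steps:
$P = 50$ ($P = 4 - -46 = 4 + 46 = 50$)
$w{\left(A,f \right)} = -53$ ($w{\left(A,f \right)} = -3 - 50 = -53$)
$\frac{w{\left(-39 - 97,186 \right)}}{Y{\left(-194 \right)}} - \frac{14619}{24 - 1711} = - \frac{53}{35 \left(-194\right)} - \frac{14619}{24 - 1711} = - \frac{53}{-6790} - \frac{14619}{24 - 1711} = \left(-53\right) \left(- \frac{1}{6790}\right) - \frac{14619}{-1687} = \frac{53}{6790} - - \frac{14619}{1687} = \frac{53}{6790} + \frac{14619}{1687} = \frac{14193203}{1636390}$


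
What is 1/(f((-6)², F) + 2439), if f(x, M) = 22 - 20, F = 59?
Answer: 1/2441 ≈ 0.00040967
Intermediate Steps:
f(x, M) = 2
1/(f((-6)², F) + 2439) = 1/(2 + 2439) = 1/2441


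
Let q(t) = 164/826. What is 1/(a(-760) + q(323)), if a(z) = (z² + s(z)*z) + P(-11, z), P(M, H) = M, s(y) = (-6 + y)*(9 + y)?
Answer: -413/180325947741 ≈ -2.2903e-9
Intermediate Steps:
q(t) = 82/413 (q(t) = 164*(1/826) = 82/413)
a(z) = -11 + z² + z*(-54 + z² + 3*z) (a(z) = (z² + (-54 + z² + 3*z)*z) - 11 = (z² + z*(-54 + z² + 3*z)) - 11 = -11 + z² + z*(-54 + z² + 3*z))
1/(a(-760) + q(323)) = 1/((-11 + (-760)³ - 54*(-760) + 4*(-760)²) + 82/413) = 1/((-11 - 438976000 + 41040 + 4*577600) + 82/413) = 1/((-11 - 438976000 + 41040 + 2310400) + 82/413) = 1/(-436624571 + 82/413) = 1/(-180325947741/413) = -413/180325947741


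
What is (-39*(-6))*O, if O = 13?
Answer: 3042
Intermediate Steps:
(-39*(-6))*O = -39*(-6)*13 = 234*13 = 3042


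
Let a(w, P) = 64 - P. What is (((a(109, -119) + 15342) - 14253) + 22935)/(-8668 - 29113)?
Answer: -24207/37781 ≈ -0.64072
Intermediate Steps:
(((a(109, -119) + 15342) - 14253) + 22935)/(-8668 - 29113) = ((((64 - 1*(-119)) + 15342) - 14253) + 22935)/(-8668 - 29113) = ((((64 + 119) + 15342) - 14253) + 22935)/(-37781) = (((183 + 15342) - 14253) + 22935)*(-1/37781) = ((15525 - 14253) + 22935)*(-1/37781) = (1272 + 22935)*(-1/37781) = 24207*(-1/37781) = -24207/37781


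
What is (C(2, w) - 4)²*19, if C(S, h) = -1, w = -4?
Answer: 475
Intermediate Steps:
(C(2, w) - 4)²*19 = (-1 - 4)²*19 = (-5)²*19 = 25*19 = 475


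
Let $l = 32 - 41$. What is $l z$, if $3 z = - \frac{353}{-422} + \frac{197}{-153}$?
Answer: $\frac{29125}{21522} \approx 1.3533$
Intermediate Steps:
$z = - \frac{29125}{193698}$ ($z = \frac{- \frac{353}{-422} + \frac{197}{-153}}{3} = \frac{\left(-353\right) \left(- \frac{1}{422}\right) + 197 \left(- \frac{1}{153}\right)}{3} = \frac{\frac{353}{422} - \frac{197}{153}}{3} = \frac{1}{3} \left(- \frac{29125}{64566}\right) = - \frac{29125}{193698} \approx -0.15036$)
$l = -9$ ($l = 32 - 41 = -9$)
$l z = \left(-9\right) \left(- \frac{29125}{193698}\right) = \frac{29125}{21522}$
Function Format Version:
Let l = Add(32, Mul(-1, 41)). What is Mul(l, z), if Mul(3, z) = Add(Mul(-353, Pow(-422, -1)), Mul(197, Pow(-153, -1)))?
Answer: Rational(29125, 21522) ≈ 1.3533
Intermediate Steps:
z = Rational(-29125, 193698) (z = Mul(Rational(1, 3), Add(Mul(-353, Pow(-422, -1)), Mul(197, Pow(-153, -1)))) = Mul(Rational(1, 3), Add(Mul(-353, Rational(-1, 422)), Mul(197, Rational(-1, 153)))) = Mul(Rational(1, 3), Add(Rational(353, 422), Rational(-197, 153))) = Mul(Rational(1, 3), Rational(-29125, 64566)) = Rational(-29125, 193698) ≈ -0.15036)
l = -9 (l = Add(32, -41) = -9)
Mul(l, z) = Mul(-9, Rational(-29125, 193698)) = Rational(29125, 21522)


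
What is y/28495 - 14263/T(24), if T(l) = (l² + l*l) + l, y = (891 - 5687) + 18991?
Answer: -77946173/6702024 ≈ -11.630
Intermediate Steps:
y = 14195 (y = -4796 + 18991 = 14195)
T(l) = l + 2*l² (T(l) = (l² + l²) + l = 2*l² + l = l + 2*l²)
y/28495 - 14263/T(24) = 14195/28495 - 14263*1/(24*(1 + 2*24)) = 14195*(1/28495) - 14263*1/(24*(1 + 48)) = 2839/5699 - 14263/(24*49) = 2839/5699 - 14263/1176 = -77946173/6702024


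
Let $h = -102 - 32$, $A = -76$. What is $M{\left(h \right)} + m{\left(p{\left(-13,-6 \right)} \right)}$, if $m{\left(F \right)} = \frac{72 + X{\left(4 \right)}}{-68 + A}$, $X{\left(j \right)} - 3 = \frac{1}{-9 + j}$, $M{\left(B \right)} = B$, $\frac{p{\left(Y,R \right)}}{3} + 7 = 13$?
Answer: $- \frac{48427}{360} \approx -134.52$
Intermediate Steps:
$p{\left(Y,R \right)} = 18$ ($p{\left(Y,R \right)} = -21 + 3 \cdot 13 = -21 + 39 = 18$)
$h = -134$ ($h = -102 - 32 = -134$)
$X{\left(j \right)} = 3 + \frac{1}{-9 + j}$
$m{\left(F \right)} = - \frac{187}{360}$ ($m{\left(F \right)} = \frac{72 + \frac{-26 + 3 \cdot 4}{-9 + 4}}{-68 - 76} = \frac{72 + \frac{-26 + 12}{-5}}{-144} = \left(72 - - \frac{14}{5}\right) \left(- \frac{1}{144}\right) = \left(72 + \frac{14}{5}\right) \left(- \frac{1}{144}\right) = \frac{374}{5} \left(- \frac{1}{144}\right) = - \frac{187}{360}$)
$M{\left(h \right)} + m{\left(p{\left(-13,-6 \right)} \right)} = -134 - \frac{187}{360} = - \frac{48427}{360}$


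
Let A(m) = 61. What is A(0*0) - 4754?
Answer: -4693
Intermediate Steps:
A(0*0) - 4754 = 61 - 4754 = -4693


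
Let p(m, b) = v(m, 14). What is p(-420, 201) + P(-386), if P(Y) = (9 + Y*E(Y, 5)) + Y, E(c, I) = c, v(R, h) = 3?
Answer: 148622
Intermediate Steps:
p(m, b) = 3
P(Y) = 9 + Y + Y² (P(Y) = (9 + Y*Y) + Y = (9 + Y²) + Y = 9 + Y + Y²)
p(-420, 201) + P(-386) = 3 + (9 - 386 + (-386)²) = 3 + (9 - 386 + 148996) = 3 + 148619 = 148622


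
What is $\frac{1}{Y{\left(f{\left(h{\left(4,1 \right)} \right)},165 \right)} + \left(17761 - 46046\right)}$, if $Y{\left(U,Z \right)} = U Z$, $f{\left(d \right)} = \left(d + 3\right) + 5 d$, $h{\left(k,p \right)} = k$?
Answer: $- \frac{1}{23830} \approx -4.1964 \cdot 10^{-5}$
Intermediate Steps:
$f{\left(d \right)} = 3 + 6 d$ ($f{\left(d \right)} = \left(3 + d\right) + 5 d = 3 + 6 d$)
$\frac{1}{Y{\left(f{\left(h{\left(4,1 \right)} \right)},165 \right)} + \left(17761 - 46046\right)} = \frac{1}{\left(3 + 6 \cdot 4\right) 165 + \left(17761 - 46046\right)} = \frac{1}{\left(3 + 24\right) 165 + \left(17761 - 46046\right)} = \frac{1}{27 \cdot 165 - 28285} = \frac{1}{4455 - 28285} = \frac{1}{-23830} = - \frac{1}{23830}$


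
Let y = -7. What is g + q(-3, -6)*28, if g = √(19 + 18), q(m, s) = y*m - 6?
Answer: 420 + √37 ≈ 426.08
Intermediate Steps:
q(m, s) = -6 - 7*m (q(m, s) = -7*m - 6 = -6 - 7*m)
g = √37 ≈ 6.0828
g + q(-3, -6)*28 = √37 + (-6 - 7*(-3))*28 = √37 + (-6 + 21)*28 = √37 + 15*28 = √37 + 420 = 420 + √37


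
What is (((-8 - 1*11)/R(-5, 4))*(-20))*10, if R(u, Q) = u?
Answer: -760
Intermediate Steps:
(((-8 - 1*11)/R(-5, 4))*(-20))*10 = (((-8 - 1*11)/(-5))*(-20))*10 = (((-8 - 11)*(-⅕))*(-20))*10 = (-19*(-⅕)*(-20))*10 = ((19/5)*(-20))*10 = -76*10 = -760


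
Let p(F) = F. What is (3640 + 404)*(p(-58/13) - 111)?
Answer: -6070044/13 ≈ -4.6693e+5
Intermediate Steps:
(3640 + 404)*(p(-58/13) - 111) = (3640 + 404)*(-58/13 - 111) = 4044*(-58*1/13 - 111) = 4044*(-58/13 - 111) = 4044*(-1501/13) = -6070044/13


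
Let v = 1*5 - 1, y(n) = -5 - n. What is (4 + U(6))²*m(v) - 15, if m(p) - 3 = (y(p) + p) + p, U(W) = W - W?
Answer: 17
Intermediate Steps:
U(W) = 0
v = 4 (v = 5 - 1 = 4)
m(p) = -2 + p (m(p) = 3 + (((-5 - p) + p) + p) = 3 + (-5 + p) = -2 + p)
(4 + U(6))²*m(v) - 15 = (4 + 0)²*(-2 + 4) - 15 = 4²*2 - 15 = 16*2 - 15 = 32 - 15 = 17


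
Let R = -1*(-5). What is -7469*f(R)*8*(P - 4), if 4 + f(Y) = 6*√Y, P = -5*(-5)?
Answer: 5019168 - 7528752*√5 ≈ -1.1816e+7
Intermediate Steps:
P = 25
R = 5
f(Y) = -4 + 6*√Y
-7469*f(R)*8*(P - 4) = -7469*(-4 + 6*√5)*8*(25 - 4) = -7469*(-32 + 48*√5)*21 = -7469*(-672 + 1008*√5) = 5019168 - 7528752*√5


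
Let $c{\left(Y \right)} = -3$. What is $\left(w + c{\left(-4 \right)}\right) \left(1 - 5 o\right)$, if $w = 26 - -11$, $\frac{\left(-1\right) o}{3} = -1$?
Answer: $-476$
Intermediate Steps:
$o = 3$ ($o = \left(-3\right) \left(-1\right) = 3$)
$w = 37$ ($w = 26 + 11 = 37$)
$\left(w + c{\left(-4 \right)}\right) \left(1 - 5 o\right) = \left(37 - 3\right) \left(1 - 15\right) = 34 \left(1 - 15\right) = 34 \left(-14\right) = -476$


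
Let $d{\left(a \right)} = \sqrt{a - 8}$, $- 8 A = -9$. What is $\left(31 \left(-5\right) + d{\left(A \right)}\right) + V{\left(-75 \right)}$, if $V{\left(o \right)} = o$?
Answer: $-230 + \frac{i \sqrt{110}}{4} \approx -230.0 + 2.622 i$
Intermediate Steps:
$A = \frac{9}{8}$ ($A = \left(- \frac{1}{8}\right) \left(-9\right) = \frac{9}{8} \approx 1.125$)
$d{\left(a \right)} = \sqrt{-8 + a}$
$\left(31 \left(-5\right) + d{\left(A \right)}\right) + V{\left(-75 \right)} = \left(31 \left(-5\right) + \sqrt{-8 + \frac{9}{8}}\right) - 75 = \left(-155 + \sqrt{- \frac{55}{8}}\right) - 75 = \left(-155 + \frac{i \sqrt{110}}{4}\right) - 75 = -230 + \frac{i \sqrt{110}}{4}$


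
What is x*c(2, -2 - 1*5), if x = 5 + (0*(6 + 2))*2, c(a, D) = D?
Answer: -35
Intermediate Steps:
x = 5 (x = 5 + (0*8)*2 = 5 + 0*2 = 5 + 0 = 5)
x*c(2, -2 - 1*5) = 5*(-2 - 1*5) = 5*(-2 - 5) = 5*(-7) = -35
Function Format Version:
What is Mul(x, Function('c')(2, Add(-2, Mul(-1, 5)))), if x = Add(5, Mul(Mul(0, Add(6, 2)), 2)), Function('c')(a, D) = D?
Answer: -35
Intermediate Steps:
x = 5 (x = Add(5, Mul(Mul(0, 8), 2)) = Add(5, Mul(0, 2)) = Add(5, 0) = 5)
Mul(x, Function('c')(2, Add(-2, Mul(-1, 5)))) = Mul(5, Add(-2, Mul(-1, 5))) = Mul(5, Add(-2, -5)) = Mul(5, -7) = -35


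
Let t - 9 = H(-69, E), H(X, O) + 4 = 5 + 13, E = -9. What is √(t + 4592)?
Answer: √4615 ≈ 67.934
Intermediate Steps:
H(X, O) = 14 (H(X, O) = -4 + (5 + 13) = -4 + 18 = 14)
t = 23 (t = 9 + 14 = 23)
√(t + 4592) = √(23 + 4592) = √4615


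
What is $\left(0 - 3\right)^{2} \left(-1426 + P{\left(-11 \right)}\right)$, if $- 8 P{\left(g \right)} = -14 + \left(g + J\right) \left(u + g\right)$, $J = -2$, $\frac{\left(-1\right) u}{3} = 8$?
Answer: $- \frac{106641}{8} \approx -13330.0$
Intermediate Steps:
$u = -24$ ($u = \left(-3\right) 8 = -24$)
$P{\left(g \right)} = \frac{7}{4} - \frac{\left(-24 + g\right) \left(-2 + g\right)}{8}$ ($P{\left(g \right)} = - \frac{-14 + \left(g - 2\right) \left(-24 + g\right)}{8} = - \frac{-14 + \left(-2 + g\right) \left(-24 + g\right)}{8} = - \frac{-14 + \left(-24 + g\right) \left(-2 + g\right)}{8} = \frac{7}{4} - \frac{\left(-24 + g\right) \left(-2 + g\right)}{8}$)
$\left(0 - 3\right)^{2} \left(-1426 + P{\left(-11 \right)}\right) = \left(0 - 3\right)^{2} \left(-1426 - \left(40 + \frac{121}{8}\right)\right) = \left(-3\right)^{2} \left(-1426 - \frac{441}{8}\right) = 9 \left(-1426 - \frac{441}{8}\right) = 9 \left(- \frac{11849}{8}\right) = - \frac{106641}{8}$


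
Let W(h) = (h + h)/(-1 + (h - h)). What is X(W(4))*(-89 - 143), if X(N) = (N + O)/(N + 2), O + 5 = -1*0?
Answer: -1508/3 ≈ -502.67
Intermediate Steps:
O = -5 (O = -5 - 1*0 = -5 + 0 = -5)
W(h) = -2*h (W(h) = (2*h)/(-1 + 0) = (2*h)/(-1) = (2*h)*(-1) = -2*h)
X(N) = (-5 + N)/(2 + N) (X(N) = (N - 5)/(N + 2) = (-5 + N)/(2 + N))
X(W(4))*(-89 - 143) = ((-5 - 2*4)/(2 - 2*4))*(-89 - 143) = ((-5 - 8)/(2 - 8))*(-232) = (-13/(-6))*(-232) = -⅙*(-13)*(-232) = (13/6)*(-232) = -1508/3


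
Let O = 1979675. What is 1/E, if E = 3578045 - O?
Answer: 1/1598370 ≈ 6.2564e-7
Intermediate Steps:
E = 1598370 (E = 3578045 - 1*1979675 = 3578045 - 1979675 = 1598370)
1/E = 1/1598370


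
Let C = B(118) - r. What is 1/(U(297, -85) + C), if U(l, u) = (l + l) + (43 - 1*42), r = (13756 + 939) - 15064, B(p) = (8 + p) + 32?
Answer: 1/1122 ≈ 0.00089127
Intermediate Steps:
B(p) = 40 + p
r = -369 (r = 14695 - 15064 = -369)
U(l, u) = 1 + 2*l (U(l, u) = 2*l + (43 - 42) = 2*l + 1 = 1 + 2*l)
C = 527 (C = (40 + 118) - 1*(-369) = 158 + 369 = 527)
1/(U(297, -85) + C) = 1/((1 + 2*297) + 527) = 1/((1 + 594) + 527) = 1/(595 + 527) = 1/1122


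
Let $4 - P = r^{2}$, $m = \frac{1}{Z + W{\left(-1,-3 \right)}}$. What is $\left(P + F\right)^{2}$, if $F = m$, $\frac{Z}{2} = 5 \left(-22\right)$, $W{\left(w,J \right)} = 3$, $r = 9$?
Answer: $\frac{279224100}{47089} \approx 5929.7$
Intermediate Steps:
$Z = -220$ ($Z = 2 \cdot 5 \left(-22\right) = 2 \left(-110\right) = -220$)
$m = - \frac{1}{217}$ ($m = \frac{1}{-220 + 3} = \frac{1}{-217} = - \frac{1}{217} \approx -0.0046083$)
$P = -77$ ($P = 4 - 9^{2} = 4 - 81 = -77$)
$F = - \frac{1}{217} \approx -0.0046083$
$\left(P + F\right)^{2} = \left(-77 - \frac{1}{217}\right)^{2} = \left(- \frac{16710}{217}\right)^{2} = \frac{279224100}{47089}$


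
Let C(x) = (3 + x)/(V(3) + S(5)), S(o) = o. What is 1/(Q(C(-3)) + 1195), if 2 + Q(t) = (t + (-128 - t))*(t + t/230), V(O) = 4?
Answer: 1/1193 ≈ 0.00083822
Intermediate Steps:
C(x) = ⅓ + x/9 (C(x) = (3 + x)/(4 + 5) = (3 + x)/9 = (3 + x)*(⅑) = ⅓ + x/9)
Q(t) = -2 - 14784*t/115 (Q(t) = -2 + (t + (-128 - t))*(t + t/230) = -2 - 128*(t + t*(1/230)) = -2 - 128*(t + t/230) = -2 - 14784*t/115)
1/(Q(C(-3)) + 1195) = 1/((-2 - 14784*(⅓ + (⅑)*(-3))/115) + 1195) = 1/((-2 - 14784*(⅓ - ⅓)/115) + 1195) = 1/((-2 - 14784/115*0) + 1195) = 1/((-2 + 0) + 1195) = 1/(-2 + 1195) = 1/1193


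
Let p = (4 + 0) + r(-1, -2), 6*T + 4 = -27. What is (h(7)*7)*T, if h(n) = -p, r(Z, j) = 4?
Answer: 868/3 ≈ 289.33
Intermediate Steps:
T = -31/6 (T = -⅔ + (⅙)*(-27) = -⅔ - 9/2 = -31/6 ≈ -5.1667)
p = 8 (p = (4 + 0) + 4 = 4 + 4 = 8)
h(n) = -8 (h(n) = -1*8 = -8)
(h(7)*7)*T = -8*7*(-31/6) = -56*(-31/6) = 868/3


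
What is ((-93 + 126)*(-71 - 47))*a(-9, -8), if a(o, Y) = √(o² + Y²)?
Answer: -3894*√145 ≈ -46890.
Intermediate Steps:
a(o, Y) = √(Y² + o²)
((-93 + 126)*(-71 - 47))*a(-9, -8) = ((-93 + 126)*(-71 - 47))*√((-8)² + (-9)²) = (33*(-118))*√(64 + 81) = -3894*√145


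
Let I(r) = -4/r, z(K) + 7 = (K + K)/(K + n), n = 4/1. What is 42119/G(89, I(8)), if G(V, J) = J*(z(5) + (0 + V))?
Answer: -34461/34 ≈ -1013.6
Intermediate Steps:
n = 4 (n = 4*1 = 4)
z(K) = -7 + 2*K/(4 + K) (z(K) = -7 + (K + K)/(K + 4) = -7 + (2*K)/(4 + K) = -7 + 2*K/(4 + K))
G(V, J) = J*(-53/9 + V) (G(V, J) = J*((-28 - 5*5)/(4 + 5) + (0 + V)) = J*((-28 - 25)/9 + V) = J*((⅑)*(-53) + V) = J*(-53/9 + V))
42119/G(89, I(8)) = 42119/(((-4/8)*(-53 + 9*89)/9)) = 42119/(((-4*⅛)*(-53 + 801)/9)) = 42119/(((⅑)*(-½)*748)) = 42119/(-374/9) = 42119*(-9/374) = -34461/34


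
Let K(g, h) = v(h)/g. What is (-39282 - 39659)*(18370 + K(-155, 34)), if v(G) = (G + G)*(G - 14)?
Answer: -44933059318/31 ≈ -1.4495e+9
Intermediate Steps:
v(G) = 2*G*(-14 + G) (v(G) = (2*G)*(-14 + G) = 2*G*(-14 + G))
K(g, h) = 2*h*(-14 + h)/g (K(g, h) = (2*h*(-14 + h))/g = 2*h*(-14 + h)/g)
(-39282 - 39659)*(18370 + K(-155, 34)) = (-39282 - 39659)*(18370 + 2*34*(-14 + 34)/(-155)) = -78941*(18370 + 2*34*(-1/155)*20) = -78941*(18370 - 272/31) = -78941*569198/31 = -44933059318/31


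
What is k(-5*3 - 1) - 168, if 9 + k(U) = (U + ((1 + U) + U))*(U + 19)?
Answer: -318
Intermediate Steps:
k(U) = -9 + (1 + 3*U)*(19 + U) (k(U) = -9 + (U + ((1 + U) + U))*(U + 19) = -9 + (U + (1 + 2*U))*(19 + U) = -9 + (1 + 3*U)*(19 + U))
k(-5*3 - 1) - 168 = (10 + 3*(-5*3 - 1)**2 + 58*(-5*3 - 1)) - 168 = (10 + 3*(-15 - 1)**2 + 58*(-15 - 1)) - 168 = (10 + 3*(-16)**2 + 58*(-16)) - 168 = (10 + 3*256 - 928) - 168 = (10 + 768 - 928) - 168 = -150 - 168 = -318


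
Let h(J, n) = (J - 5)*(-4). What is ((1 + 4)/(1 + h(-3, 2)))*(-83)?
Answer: -415/33 ≈ -12.576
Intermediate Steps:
h(J, n) = 20 - 4*J (h(J, n) = (-5 + J)*(-4) = 20 - 4*J)
((1 + 4)/(1 + h(-3, 2)))*(-83) = ((1 + 4)/(1 + (20 - 4*(-3))))*(-83) = (5/(1 + (20 + 12)))*(-83) = (5/(1 + 32))*(-83) = (5/33)*(-83) = -415/33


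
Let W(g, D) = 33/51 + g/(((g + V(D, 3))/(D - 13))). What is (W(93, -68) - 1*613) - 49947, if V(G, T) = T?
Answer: -27546975/544 ≈ -50638.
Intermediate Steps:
W(g, D) = 11/17 + g*(-13 + D)/(3 + g) (W(g, D) = 33/51 + g/(((g + 3)/(D - 13))) = 33*(1/51) + g/(((3 + g)/(-13 + D))) = 11/17 + g/(((3 + g)/(-13 + D))) = 11/17 + g*((-13 + D)/(3 + g)) = 11/17 + g*(-13 + D)/(3 + g))
(W(93, -68) - 1*613) - 49947 = ((33 - 210*93 + 17*(-68)*93)/(17*(3 + 93)) - 1*613) - 49947 = ((1/17)*(33 - 19530 - 107508)/96 - 613) - 49947 = ((1/17)*(1/96)*(-127005) - 613) - 49947 = (-42335/544 - 613) - 49947 = -375807/544 - 49947 = -27546975/544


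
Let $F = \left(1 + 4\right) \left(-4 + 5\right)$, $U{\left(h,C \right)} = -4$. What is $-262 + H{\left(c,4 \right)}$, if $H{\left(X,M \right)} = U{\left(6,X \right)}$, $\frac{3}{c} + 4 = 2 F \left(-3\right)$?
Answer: $-266$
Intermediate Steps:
$F = 5$ ($F = 5 \cdot 1 = 5$)
$c = - \frac{3}{34}$ ($c = \frac{3}{-4 + 2 \cdot 5 \left(-3\right)} = \frac{3}{-4 + 10 \left(-3\right)} = \frac{3}{-4 - 30} = \frac{3}{-34} = 3 \left(- \frac{1}{34}\right) = - \frac{3}{34} \approx -0.088235$)
$H{\left(X,M \right)} = -4$
$-262 + H{\left(c,4 \right)} = -262 - 4 = -266$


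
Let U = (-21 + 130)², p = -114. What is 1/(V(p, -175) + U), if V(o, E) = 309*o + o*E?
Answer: -1/3395 ≈ -0.00029455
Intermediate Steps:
U = 11881 (U = 109² = 11881)
V(o, E) = 309*o + E*o
1/(V(p, -175) + U) = 1/(-114*(309 - 175) + 11881) = 1/(-114*134 + 11881) = 1/(-15276 + 11881) = 1/(-3395) = -1/3395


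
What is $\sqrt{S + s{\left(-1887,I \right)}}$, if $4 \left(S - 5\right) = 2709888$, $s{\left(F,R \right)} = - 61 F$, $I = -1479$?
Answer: $2 \sqrt{198146} \approx 890.27$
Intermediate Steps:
$S = 677477$ ($S = 5 + \frac{1}{4} \cdot 2709888 = 5 + 677472 = 677477$)
$\sqrt{S + s{\left(-1887,I \right)}} = \sqrt{677477 - -115107} = \sqrt{677477 + 115107} = \sqrt{792584} = 2 \sqrt{198146}$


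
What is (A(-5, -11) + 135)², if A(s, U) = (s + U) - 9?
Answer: 12100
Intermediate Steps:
A(s, U) = -9 + U + s (A(s, U) = (U + s) - 9 = -9 + U + s)
(A(-5, -11) + 135)² = ((-9 - 11 - 5) + 135)² = (-25 + 135)² = 110² = 12100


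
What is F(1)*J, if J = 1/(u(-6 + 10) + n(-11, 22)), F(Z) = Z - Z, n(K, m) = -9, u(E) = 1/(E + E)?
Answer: 0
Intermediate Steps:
u(E) = 1/(2*E)
F(Z) = 0
J = -8/71 (J = 1/(1/(2*(-6 + 10)) - 9) = 1/((½)/4 - 9) = 1/((½)*(¼) - 9) = 1/(⅛ - 9) = 1/(-71/8) = -8/71 ≈ -0.11268)
F(1)*J = 0*(-8/71) = 0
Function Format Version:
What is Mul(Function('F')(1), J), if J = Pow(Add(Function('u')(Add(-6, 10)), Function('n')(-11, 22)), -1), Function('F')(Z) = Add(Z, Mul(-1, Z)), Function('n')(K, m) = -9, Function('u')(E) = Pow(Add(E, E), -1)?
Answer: 0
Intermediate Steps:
Function('u')(E) = Mul(Rational(1, 2), Pow(E, -1)) (Function('u')(E) = Pow(Mul(2, E), -1) = Mul(Rational(1, 2), Pow(E, -1)))
Function('F')(Z) = 0
J = Rational(-8, 71) (J = Pow(Add(Mul(Rational(1, 2), Pow(Add(-6, 10), -1)), -9), -1) = Pow(Add(Mul(Rational(1, 2), Pow(4, -1)), -9), -1) = Pow(Add(Mul(Rational(1, 2), Rational(1, 4)), -9), -1) = Pow(Add(Rational(1, 8), -9), -1) = Pow(Rational(-71, 8), -1) = Rational(-8, 71) ≈ -0.11268)
Mul(Function('F')(1), J) = Mul(0, Rational(-8, 71)) = 0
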